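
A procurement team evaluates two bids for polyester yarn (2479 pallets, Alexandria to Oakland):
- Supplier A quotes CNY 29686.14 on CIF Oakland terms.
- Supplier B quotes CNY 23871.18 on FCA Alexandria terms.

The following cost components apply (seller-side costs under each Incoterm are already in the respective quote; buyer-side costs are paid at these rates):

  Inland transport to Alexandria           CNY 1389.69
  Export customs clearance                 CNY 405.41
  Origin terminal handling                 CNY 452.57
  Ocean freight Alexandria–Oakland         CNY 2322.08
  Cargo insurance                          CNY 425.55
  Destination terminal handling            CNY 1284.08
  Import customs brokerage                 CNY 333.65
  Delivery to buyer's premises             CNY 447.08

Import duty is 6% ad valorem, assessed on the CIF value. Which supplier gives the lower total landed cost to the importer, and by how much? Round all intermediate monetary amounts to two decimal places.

Supplier B is cheaper by CNY 2771.65

Supplier A (CIF):
The CIF price already equals the CIF value: 29686.14
Import duty = 29686.14 × 6% = 1781.17
Buyer bears (A): 1284.08 + 333.65 + 447.08 = 2064.81
Landed cost (A) = invoice 29686.14 + 2064.81 + duty 1781.17 = 33532.12
Supplier B (FCA):
CIF value = FCA price + origin terminal + freight + insurance = 23871.18 + 452.57 + 2322.08 + 425.55 = 27071.38
Import duty = 27071.38 × 6% = 1624.28
Buyer bears (B): 452.57 + 2322.08 + 425.55 + 1284.08 + 333.65 + 447.08 = 5265.01
Landed cost (B) = invoice 23871.18 + 5265.01 + duty 1624.28 = 30760.47
Difference = |33532.12 − 30760.47| = 2771.65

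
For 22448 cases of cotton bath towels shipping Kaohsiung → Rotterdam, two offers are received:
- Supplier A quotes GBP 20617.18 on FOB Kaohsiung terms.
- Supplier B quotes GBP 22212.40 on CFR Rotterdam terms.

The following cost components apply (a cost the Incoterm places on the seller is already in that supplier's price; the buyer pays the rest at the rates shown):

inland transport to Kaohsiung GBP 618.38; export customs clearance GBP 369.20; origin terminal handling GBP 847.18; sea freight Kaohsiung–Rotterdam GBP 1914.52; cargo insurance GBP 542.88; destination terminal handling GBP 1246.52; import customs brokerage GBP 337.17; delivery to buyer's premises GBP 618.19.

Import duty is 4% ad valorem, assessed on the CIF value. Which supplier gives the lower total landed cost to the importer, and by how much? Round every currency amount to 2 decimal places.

Supplier A (FOB):
CIF value = FOB price + freight + insurance = 20617.18 + 1914.52 + 542.88 = 23074.58
Import duty = 23074.58 × 4% = 922.98
Buyer bears (A): 1914.52 + 542.88 + 1246.52 + 337.17 + 618.19 = 4659.28
Landed cost (A) = invoice 20617.18 + 4659.28 + duty 922.98 = 26199.44
Supplier B (CFR):
CIF value = CFR price + insurance = 22212.40 + 542.88 = 22755.28
Import duty = 22755.28 × 4% = 910.21
Buyer bears (B): 542.88 + 1246.52 + 337.17 + 618.19 = 2744.76
Landed cost (B) = invoice 22212.40 + 2744.76 + duty 910.21 = 25867.37
Difference = |26199.44 − 25867.37| = 332.07

Supplier B is cheaper by GBP 332.07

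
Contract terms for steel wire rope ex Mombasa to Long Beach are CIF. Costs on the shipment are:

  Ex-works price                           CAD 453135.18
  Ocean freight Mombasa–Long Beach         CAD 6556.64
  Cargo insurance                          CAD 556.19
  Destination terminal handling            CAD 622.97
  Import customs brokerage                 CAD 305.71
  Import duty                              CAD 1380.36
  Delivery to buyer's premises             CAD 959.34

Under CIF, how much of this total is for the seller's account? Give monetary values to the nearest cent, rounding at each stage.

Seller's account: CAD 460248.01

CIF: the seller pays costs through ocean freight and marine insurance to the destination port.
Seller's account: goods 453135.18 + freight 6556.64 + insurance 556.19 = 460248.01
Buyer's account: destination terminal 622.97 + brokerage 305.71 + duty 1380.36 + delivery 959.34 = 3268.38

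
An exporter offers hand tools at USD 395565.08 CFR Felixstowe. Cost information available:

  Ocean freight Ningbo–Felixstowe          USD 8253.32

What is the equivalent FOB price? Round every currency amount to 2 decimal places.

FOB price: USD 387311.76

From CFR to FOB, the seller no longer bears: freight.
FOB price = 395565.08 − 8253.32 = 387311.76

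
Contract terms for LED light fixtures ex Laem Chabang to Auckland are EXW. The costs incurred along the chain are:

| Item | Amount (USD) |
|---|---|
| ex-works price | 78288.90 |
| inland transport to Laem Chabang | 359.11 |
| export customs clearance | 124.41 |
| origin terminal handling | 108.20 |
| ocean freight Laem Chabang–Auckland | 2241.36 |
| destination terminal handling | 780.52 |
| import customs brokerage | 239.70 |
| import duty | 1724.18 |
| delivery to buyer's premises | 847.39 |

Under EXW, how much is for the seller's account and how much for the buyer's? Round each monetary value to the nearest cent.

EXW: the seller makes goods available at their premises; the buyer bears all onward costs.
Seller's account: goods 78288.90 = 78288.90
Buyer's account: inland to port 359.11 + export clearance 124.41 + origin terminal 108.20 + freight 2241.36 + destination terminal 780.52 + brokerage 239.70 + duty 1724.18 + delivery 847.39 = 6424.87

Seller: USD 78288.90; buyer: USD 6424.87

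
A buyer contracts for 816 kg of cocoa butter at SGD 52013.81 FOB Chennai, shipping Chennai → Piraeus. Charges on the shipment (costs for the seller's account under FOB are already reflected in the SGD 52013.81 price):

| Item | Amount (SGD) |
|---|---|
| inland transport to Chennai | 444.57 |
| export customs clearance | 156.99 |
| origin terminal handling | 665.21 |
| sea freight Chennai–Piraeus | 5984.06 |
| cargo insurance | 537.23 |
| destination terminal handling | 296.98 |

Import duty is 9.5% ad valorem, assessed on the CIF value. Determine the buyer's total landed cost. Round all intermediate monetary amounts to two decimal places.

Total landed cost: SGD 64392.91

FOB: the seller bears costs until goods are on board at the origin port; the buyer bears freight, insurance and all costs thereafter.
Already in the invoice (seller's account under FOB): inland to port, export clearance, origin terminal — exclude.
CIF value = FOB price + freight + insurance = 52013.81 + 5984.06 + 537.23 = 58535.10
Import duty = 58535.10 × 9.5% = 5560.83
Buyer bears: freight 5984.06 + insurance 537.23 + destination terminal 296.98 + duty 5560.83 = 12379.10
Landed cost = invoice 52013.81 + 12379.10 = 64392.91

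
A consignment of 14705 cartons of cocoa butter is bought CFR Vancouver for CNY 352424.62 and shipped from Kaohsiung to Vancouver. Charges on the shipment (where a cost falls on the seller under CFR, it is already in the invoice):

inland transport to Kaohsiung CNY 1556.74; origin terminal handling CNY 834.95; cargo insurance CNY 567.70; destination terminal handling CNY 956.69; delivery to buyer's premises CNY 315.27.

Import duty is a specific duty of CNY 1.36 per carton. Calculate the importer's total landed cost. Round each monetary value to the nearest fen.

Total landed cost: CNY 374263.08

CFR: the seller pays costs through ocean freight to the destination port, but not insurance.
Already in the invoice (seller's account under CFR): inland to port, origin terminal — exclude.
CIF value = CFR price + insurance = 352424.62 + 567.70 = 352992.32
Import duty = 14705 × 1.36 = 19998.80
Buyer bears: insurance 567.70 + destination terminal 956.69 + delivery 315.27 + duty 19998.80 = 21838.46
Landed cost = invoice 352424.62 + 21838.46 = 374263.08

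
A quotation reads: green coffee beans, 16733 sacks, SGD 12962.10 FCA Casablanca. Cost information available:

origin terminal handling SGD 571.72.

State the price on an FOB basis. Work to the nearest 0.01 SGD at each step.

From FCA to FOB, the seller additionally bears: origin terminal.
FOB price = 12962.10 + 571.72 = 13533.82

FOB price: SGD 13533.82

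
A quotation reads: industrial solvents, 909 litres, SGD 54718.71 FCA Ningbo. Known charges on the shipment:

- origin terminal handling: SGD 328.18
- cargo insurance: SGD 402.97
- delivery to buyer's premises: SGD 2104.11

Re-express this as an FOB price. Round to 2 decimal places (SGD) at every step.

Not relevant to the conversion: insurance, delivery — on the buyer under both terms; not part of either seller's price.
From FCA to FOB, the seller additionally bears: origin terminal.
FOB price = 54718.71 + 328.18 = 55046.89

FOB price: SGD 55046.89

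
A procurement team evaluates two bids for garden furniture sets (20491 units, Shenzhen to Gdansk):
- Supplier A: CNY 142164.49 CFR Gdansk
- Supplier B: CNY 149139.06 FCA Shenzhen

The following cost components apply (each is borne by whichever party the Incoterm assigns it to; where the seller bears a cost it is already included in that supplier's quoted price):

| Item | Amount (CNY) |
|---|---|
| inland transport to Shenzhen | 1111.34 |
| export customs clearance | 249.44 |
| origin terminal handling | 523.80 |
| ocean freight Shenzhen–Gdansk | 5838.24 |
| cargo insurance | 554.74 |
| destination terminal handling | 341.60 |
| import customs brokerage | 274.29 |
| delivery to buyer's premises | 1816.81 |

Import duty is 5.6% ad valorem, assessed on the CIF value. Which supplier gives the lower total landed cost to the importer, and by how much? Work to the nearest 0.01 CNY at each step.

Supplier A is cheaper by CNY 14083.46

Supplier A (CFR):
CIF value = CFR price + insurance = 142164.49 + 554.74 = 142719.23
Import duty = 142719.23 × 5.6% = 7992.28
Buyer bears (A): 554.74 + 341.60 + 274.29 + 1816.81 = 2987.44
Landed cost (A) = invoice 142164.49 + 2987.44 + duty 7992.28 = 153144.21
Supplier B (FCA):
CIF value = FCA price + origin terminal + freight + insurance = 149139.06 + 523.80 + 5838.24 + 554.74 = 156055.84
Import duty = 156055.84 × 5.6% = 8739.13
Buyer bears (B): 523.80 + 5838.24 + 554.74 + 341.60 + 274.29 + 1816.81 = 9349.48
Landed cost (B) = invoice 149139.06 + 9349.48 + duty 8739.13 = 167227.67
Difference = |153144.21 − 167227.67| = 14083.46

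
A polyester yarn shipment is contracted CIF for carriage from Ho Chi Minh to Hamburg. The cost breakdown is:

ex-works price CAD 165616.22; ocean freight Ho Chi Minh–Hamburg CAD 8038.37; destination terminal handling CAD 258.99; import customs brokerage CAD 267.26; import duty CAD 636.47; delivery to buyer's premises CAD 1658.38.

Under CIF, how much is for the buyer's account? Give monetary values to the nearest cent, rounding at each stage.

CIF: the seller pays costs through ocean freight and marine insurance to the destination port.
Seller's account: goods 165616.22 + freight 8038.37 = 173654.59
Buyer's account: destination terminal 258.99 + brokerage 267.26 + duty 636.47 + delivery 1658.38 = 2821.10

Buyer's account: CAD 2821.10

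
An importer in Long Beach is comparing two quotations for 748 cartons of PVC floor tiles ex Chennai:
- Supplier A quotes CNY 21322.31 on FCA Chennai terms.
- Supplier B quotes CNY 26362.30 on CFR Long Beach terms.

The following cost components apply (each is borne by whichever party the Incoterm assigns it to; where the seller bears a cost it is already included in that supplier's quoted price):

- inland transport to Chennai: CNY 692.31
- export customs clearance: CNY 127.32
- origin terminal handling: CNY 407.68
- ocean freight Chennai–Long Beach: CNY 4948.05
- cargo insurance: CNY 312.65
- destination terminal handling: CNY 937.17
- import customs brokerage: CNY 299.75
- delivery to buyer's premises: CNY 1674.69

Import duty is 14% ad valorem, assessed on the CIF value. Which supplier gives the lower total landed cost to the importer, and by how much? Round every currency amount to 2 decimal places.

Supplier B is cheaper by CNY 359.95

Supplier A (FCA):
CIF value = FCA price + origin terminal + freight + insurance = 21322.31 + 407.68 + 4948.05 + 312.65 = 26990.69
Import duty = 26990.69 × 14% = 3778.70
Buyer bears (A): 407.68 + 4948.05 + 312.65 + 937.17 + 299.75 + 1674.69 = 8579.99
Landed cost (A) = invoice 21322.31 + 8579.99 + duty 3778.70 = 33681.00
Supplier B (CFR):
CIF value = CFR price + insurance = 26362.30 + 312.65 = 26674.95
Import duty = 26674.95 × 14% = 3734.49
Buyer bears (B): 312.65 + 937.17 + 299.75 + 1674.69 = 3224.26
Landed cost (B) = invoice 26362.30 + 3224.26 + duty 3734.49 = 33321.05
Difference = |33681.00 − 33321.05| = 359.95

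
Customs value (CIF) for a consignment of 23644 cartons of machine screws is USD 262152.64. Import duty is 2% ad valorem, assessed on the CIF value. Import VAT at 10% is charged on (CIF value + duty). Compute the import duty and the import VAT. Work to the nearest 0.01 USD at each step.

Import duty = 262152.64 × 2% = 5243.05
VAT base = CIF + duty = 262152.64 + 5243.05 = 267395.69
Import VAT = 267395.69 × 10% = 26739.57

Import duty: USD 5243.05; import VAT: USD 26739.57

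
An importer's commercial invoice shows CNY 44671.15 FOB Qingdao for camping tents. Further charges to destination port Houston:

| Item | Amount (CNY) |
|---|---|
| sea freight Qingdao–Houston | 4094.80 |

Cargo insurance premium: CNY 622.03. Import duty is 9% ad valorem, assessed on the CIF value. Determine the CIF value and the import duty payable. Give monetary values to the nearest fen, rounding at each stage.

CIF = FOB price + freight + insurance
CIF = 44671.15 + 4094.80 + 622.03 = 49387.98
Import duty = 49387.98 × 9% = 4444.92

CIF value: CNY 49387.98; import duty: CNY 4444.92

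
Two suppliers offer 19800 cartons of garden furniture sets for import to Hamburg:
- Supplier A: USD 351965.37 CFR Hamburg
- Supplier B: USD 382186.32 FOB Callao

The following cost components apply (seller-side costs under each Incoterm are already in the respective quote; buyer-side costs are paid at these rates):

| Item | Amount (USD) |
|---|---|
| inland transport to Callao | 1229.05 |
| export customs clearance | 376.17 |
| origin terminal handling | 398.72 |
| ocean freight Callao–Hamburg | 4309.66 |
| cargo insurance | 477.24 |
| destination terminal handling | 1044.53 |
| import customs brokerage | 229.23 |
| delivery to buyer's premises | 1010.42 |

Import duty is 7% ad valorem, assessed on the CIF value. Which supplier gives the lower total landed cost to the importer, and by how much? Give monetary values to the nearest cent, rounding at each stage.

Supplier A is cheaper by USD 36947.76

Supplier A (CFR):
CIF value = CFR price + insurance = 351965.37 + 477.24 = 352442.61
Import duty = 352442.61 × 7% = 24670.98
Buyer bears (A): 477.24 + 1044.53 + 229.23 + 1010.42 = 2761.42
Landed cost (A) = invoice 351965.37 + 2761.42 + duty 24670.98 = 379397.77
Supplier B (FOB):
CIF value = FOB price + freight + insurance = 382186.32 + 4309.66 + 477.24 = 386973.22
Import duty = 386973.22 × 7% = 27088.13
Buyer bears (B): 4309.66 + 477.24 + 1044.53 + 229.23 + 1010.42 = 7071.08
Landed cost (B) = invoice 382186.32 + 7071.08 + duty 27088.13 = 416345.53
Difference = |379397.77 − 416345.53| = 36947.76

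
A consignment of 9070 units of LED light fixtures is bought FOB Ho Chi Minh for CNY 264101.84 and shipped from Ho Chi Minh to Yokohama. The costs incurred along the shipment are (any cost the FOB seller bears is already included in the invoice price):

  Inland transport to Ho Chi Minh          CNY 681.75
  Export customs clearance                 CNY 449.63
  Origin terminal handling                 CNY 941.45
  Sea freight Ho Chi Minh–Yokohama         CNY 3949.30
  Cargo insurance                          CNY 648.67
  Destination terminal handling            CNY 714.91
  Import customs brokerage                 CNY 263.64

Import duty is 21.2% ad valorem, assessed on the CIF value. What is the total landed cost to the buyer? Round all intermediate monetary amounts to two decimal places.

FOB: the seller bears costs until goods are on board at the origin port; the buyer bears freight, insurance and all costs thereafter.
Already in the invoice (seller's account under FOB): inland to port, export clearance, origin terminal — exclude.
CIF value = FOB price + freight + insurance = 264101.84 + 3949.30 + 648.67 = 268699.81
Import duty = 268699.81 × 21.2% = 56964.36
Buyer bears: freight 3949.30 + insurance 648.67 + destination terminal 714.91 + brokerage 263.64 + duty 56964.36 = 62540.88
Landed cost = invoice 264101.84 + 62540.88 = 326642.72

Total landed cost: CNY 326642.72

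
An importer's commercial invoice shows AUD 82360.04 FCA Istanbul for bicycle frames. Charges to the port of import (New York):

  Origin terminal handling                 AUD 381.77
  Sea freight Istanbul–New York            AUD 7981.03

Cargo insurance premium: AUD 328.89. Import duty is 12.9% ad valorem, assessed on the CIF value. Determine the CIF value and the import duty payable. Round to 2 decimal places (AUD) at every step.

CIF value: AUD 91051.73; import duty: AUD 11745.67

CIF = FCA price + pre-shipment costs + freight + insurance
CIF = 82360.04 + 381.77 + 7981.03 + 328.89 = 91051.73
Import duty = 91051.73 × 12.9% = 11745.67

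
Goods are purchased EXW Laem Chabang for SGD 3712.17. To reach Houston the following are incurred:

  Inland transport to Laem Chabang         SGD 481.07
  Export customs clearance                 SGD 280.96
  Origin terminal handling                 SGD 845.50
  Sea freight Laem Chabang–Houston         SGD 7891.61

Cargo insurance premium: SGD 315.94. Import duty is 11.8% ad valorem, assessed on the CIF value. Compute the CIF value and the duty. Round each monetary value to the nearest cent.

CIF value: SGD 13527.25; import duty: SGD 1596.22

CIF = EXW price + pre-shipment costs + freight + insurance
CIF = 3712.17 + 481.07 + 280.96 + 845.50 + 7891.61 + 315.94 = 13527.25
Import duty = 13527.25 × 11.8% = 1596.22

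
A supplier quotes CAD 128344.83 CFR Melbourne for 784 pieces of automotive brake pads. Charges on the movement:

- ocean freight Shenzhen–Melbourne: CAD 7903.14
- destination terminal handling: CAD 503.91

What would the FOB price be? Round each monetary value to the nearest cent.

FOB price: CAD 120441.69

Not relevant to the conversion: destination terminal — on the buyer under both terms; not part of either seller's price.
From CFR to FOB, the seller no longer bears: freight.
FOB price = 128344.83 − 7903.14 = 120441.69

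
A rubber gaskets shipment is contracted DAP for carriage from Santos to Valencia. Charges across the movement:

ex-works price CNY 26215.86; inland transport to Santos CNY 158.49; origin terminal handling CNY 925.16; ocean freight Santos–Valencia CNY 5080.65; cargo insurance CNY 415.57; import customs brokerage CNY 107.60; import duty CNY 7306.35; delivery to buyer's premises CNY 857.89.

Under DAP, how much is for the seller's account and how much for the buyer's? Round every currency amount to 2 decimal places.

DAP: the seller bears all costs to the named destination except import duty and clearance.
Seller's account: goods 26215.86 + inland to port 158.49 + origin terminal 925.16 + freight 5080.65 + insurance 415.57 + delivery 857.89 = 33653.62
Buyer's account: brokerage 107.60 + duty 7306.35 = 7413.95

Seller: CNY 33653.62; buyer: CNY 7413.95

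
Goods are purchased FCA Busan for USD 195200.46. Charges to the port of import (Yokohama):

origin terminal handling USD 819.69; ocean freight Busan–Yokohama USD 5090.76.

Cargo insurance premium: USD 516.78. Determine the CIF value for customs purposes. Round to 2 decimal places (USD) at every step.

CIF = FCA price + pre-shipment costs + freight + insurance
CIF = 195200.46 + 819.69 + 5090.76 + 516.78 = 201627.69

CIF value: USD 201627.69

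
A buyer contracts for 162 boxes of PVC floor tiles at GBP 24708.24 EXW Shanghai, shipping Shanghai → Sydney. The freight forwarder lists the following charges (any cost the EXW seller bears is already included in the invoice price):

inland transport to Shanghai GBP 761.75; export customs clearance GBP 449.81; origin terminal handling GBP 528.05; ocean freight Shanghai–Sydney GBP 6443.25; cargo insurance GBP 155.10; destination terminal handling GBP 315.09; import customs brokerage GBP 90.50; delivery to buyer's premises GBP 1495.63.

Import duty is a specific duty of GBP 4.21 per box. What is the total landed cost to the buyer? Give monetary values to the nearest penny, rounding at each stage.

EXW: the seller makes goods available at their premises; the buyer bears all onward costs.
CIF value = EXW price + inland to port + export clearance + origin terminal + freight + insurance = 24708.24 + 761.75 + 449.81 + 528.05 + 6443.25 + 155.10 = 33046.20
Import duty = 162 × 4.21 = 682.02
Buyer bears: inland to port 761.75 + export clearance 449.81 + origin terminal 528.05 + freight 6443.25 + insurance 155.10 + destination terminal 315.09 + brokerage 90.50 + delivery 1495.63 + duty 682.02 = 10921.20
Landed cost = invoice 24708.24 + 10921.20 = 35629.44

Total landed cost: GBP 35629.44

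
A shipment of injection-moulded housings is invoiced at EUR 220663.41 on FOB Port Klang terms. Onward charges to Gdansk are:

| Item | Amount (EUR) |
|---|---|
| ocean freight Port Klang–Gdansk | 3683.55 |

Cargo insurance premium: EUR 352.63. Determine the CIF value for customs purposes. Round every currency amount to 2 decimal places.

CIF = FOB price + freight + insurance
CIF = 220663.41 + 3683.55 + 352.63 = 224699.59

CIF value: EUR 224699.59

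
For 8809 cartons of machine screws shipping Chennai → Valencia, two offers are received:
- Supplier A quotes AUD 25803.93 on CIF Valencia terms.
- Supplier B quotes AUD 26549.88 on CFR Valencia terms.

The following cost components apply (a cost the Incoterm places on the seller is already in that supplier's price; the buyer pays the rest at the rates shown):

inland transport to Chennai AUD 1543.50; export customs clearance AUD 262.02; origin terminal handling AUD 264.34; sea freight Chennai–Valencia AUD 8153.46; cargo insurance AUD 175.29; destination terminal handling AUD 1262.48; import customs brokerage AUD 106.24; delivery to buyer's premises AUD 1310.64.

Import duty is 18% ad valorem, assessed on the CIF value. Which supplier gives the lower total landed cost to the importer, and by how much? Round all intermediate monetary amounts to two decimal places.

Supplier A is cheaper by AUD 1087.06

Supplier A (CIF):
The CIF price already equals the CIF value: 25803.93
Import duty = 25803.93 × 18% = 4644.71
Buyer bears (A): 1262.48 + 106.24 + 1310.64 = 2679.36
Landed cost (A) = invoice 25803.93 + 2679.36 + duty 4644.71 = 33128.00
Supplier B (CFR):
CIF value = CFR price + insurance = 26549.88 + 175.29 = 26725.17
Import duty = 26725.17 × 18% = 4810.53
Buyer bears (B): 175.29 + 1262.48 + 106.24 + 1310.64 = 2854.65
Landed cost (B) = invoice 26549.88 + 2854.65 + duty 4810.53 = 34215.06
Difference = |33128.00 − 34215.06| = 1087.06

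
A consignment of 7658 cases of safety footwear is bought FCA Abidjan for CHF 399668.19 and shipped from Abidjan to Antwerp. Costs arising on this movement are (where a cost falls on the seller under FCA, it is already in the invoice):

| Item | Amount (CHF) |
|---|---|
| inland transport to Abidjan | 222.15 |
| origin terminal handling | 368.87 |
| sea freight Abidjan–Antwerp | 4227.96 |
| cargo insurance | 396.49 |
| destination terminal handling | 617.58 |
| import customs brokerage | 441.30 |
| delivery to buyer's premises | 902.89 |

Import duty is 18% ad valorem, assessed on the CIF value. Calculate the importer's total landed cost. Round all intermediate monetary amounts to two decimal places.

Total landed cost: CHF 479462.35

FCA: the seller delivers export-cleared goods to the carrier; the buyer bears costs from that point.
Already in the invoice (seller's account under FCA): inland to port — exclude.
CIF value = FCA price + origin terminal + freight + insurance = 399668.19 + 368.87 + 4227.96 + 396.49 = 404661.51
Import duty = 404661.51 × 18% = 72839.07
Buyer bears: origin terminal 368.87 + freight 4227.96 + insurance 396.49 + destination terminal 617.58 + brokerage 441.30 + delivery 902.89 + duty 72839.07 = 79794.16
Landed cost = invoice 399668.19 + 79794.16 = 479462.35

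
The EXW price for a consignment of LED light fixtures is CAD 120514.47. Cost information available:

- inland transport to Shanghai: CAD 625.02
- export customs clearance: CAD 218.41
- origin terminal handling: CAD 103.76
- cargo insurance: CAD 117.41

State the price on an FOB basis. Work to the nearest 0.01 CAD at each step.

FOB price: CAD 121461.66

Not relevant to the conversion: insurance — on the buyer under both terms; not part of either seller's price.
From EXW to FOB, the seller additionally bears: inland to port, export clearance, origin terminal.
FOB price = 120514.47 + 625.02 + 218.41 + 103.76 = 121461.66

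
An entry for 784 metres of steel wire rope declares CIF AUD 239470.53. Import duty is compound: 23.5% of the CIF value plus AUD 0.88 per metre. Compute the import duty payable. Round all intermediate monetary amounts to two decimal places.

Ad valorem component: 239470.53 × 23.5% = 56275.57
Specific component: 784 × 0.88 = 689.92
Import duty = 56275.57 + 689.92 = 56965.49

Import duty: AUD 56965.49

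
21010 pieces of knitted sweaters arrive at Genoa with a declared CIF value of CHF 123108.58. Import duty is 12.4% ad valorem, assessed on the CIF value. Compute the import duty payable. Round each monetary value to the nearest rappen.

Import duty: CHF 15265.46

Import duty = 123108.58 × 12.4% = 15265.46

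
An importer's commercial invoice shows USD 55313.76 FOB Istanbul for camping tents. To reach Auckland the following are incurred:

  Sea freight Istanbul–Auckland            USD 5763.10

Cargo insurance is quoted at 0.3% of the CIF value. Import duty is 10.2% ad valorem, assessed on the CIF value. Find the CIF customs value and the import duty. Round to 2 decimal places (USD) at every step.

CIF value: USD 61260.64; import duty: USD 6248.59

Let C be the CIF value. C = FOB price + freight + 0.3% × C
C − 0.3% × C = 55313.76 + 5763.10
0.997 × C = 61076.86
C = 61076.86 / 0.997 = 61260.64
Insurance premium = 0.3% × 61260.64 = 183.78
Import duty = 61260.64 × 10.2% = 6248.59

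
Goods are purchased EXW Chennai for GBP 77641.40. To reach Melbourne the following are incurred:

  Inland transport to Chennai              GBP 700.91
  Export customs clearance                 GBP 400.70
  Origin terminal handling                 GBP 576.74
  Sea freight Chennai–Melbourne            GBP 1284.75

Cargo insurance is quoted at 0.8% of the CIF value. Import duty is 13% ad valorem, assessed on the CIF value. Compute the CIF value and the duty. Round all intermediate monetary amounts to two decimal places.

Let C be the CIF value. C = EXW price + pre-shipment costs + freight + 0.8% × C
C − 0.8% × C = 77641.40 + 700.91 + 400.70 + 576.74 + 1284.75
0.992 × C = 80604.50
C = 80604.50 / 0.992 = 81254.54
Insurance premium = 0.8% × 81254.54 = 650.04
Import duty = 81254.54 × 13% = 10563.09

CIF value: GBP 81254.54; import duty: GBP 10563.09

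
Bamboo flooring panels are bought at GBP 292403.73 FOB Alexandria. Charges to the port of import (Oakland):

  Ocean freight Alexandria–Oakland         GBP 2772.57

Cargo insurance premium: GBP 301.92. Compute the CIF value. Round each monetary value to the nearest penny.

CIF value: GBP 295478.22

CIF = FOB price + freight + insurance
CIF = 292403.73 + 2772.57 + 301.92 = 295478.22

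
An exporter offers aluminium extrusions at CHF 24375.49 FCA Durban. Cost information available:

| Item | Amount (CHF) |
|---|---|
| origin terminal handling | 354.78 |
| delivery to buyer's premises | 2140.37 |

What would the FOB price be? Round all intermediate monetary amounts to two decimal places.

Not relevant to the conversion: delivery — on the buyer under both terms; not part of either seller's price.
From FCA to FOB, the seller additionally bears: origin terminal.
FOB price = 24375.49 + 354.78 = 24730.27

FOB price: CHF 24730.27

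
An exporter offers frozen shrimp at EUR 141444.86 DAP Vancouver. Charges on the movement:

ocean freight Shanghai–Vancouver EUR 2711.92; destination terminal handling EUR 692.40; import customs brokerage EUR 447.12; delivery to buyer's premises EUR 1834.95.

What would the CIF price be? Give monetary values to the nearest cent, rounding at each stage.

CIF price: EUR 138917.51

Not relevant to the conversion: freight — on the seller under both DAP and CIF; already in the DAP price and stays in the CIF price. brokerage — on the buyer under both terms; not part of either seller's price.
From DAP to CIF, the seller no longer bears: destination terminal, delivery.
CIF price = 141444.86 − 692.40 − 1834.95 = 138917.51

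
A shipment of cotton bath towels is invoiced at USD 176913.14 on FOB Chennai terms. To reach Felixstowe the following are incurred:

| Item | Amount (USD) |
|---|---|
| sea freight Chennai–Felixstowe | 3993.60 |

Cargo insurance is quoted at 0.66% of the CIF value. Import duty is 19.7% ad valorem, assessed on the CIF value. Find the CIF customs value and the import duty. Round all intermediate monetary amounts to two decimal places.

CIF value: USD 182108.66; import duty: USD 35875.41

Let C be the CIF value. C = FOB price + freight + 0.66% × C
C − 0.66% × C = 176913.14 + 3993.60
0.9934 × C = 180906.74
C = 180906.74 / 0.9934 = 182108.66
Insurance premium = 0.66% × 182108.66 = 1201.92
Import duty = 182108.66 × 19.7% = 35875.41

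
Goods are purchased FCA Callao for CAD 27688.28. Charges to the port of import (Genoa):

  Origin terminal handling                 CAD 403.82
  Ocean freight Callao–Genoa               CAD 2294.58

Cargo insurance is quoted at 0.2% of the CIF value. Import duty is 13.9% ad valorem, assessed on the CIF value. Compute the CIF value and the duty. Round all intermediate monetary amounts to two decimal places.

CIF value: CAD 30447.58; import duty: CAD 4232.21

Let C be the CIF value. C = FCA price + pre-shipment costs + freight + 0.2% × C
C − 0.2% × C = 27688.28 + 403.82 + 2294.58
0.998 × C = 30386.68
C = 30386.68 / 0.998 = 30447.58
Insurance premium = 0.2% × 30447.58 = 60.90
Import duty = 30447.58 × 13.9% = 4232.21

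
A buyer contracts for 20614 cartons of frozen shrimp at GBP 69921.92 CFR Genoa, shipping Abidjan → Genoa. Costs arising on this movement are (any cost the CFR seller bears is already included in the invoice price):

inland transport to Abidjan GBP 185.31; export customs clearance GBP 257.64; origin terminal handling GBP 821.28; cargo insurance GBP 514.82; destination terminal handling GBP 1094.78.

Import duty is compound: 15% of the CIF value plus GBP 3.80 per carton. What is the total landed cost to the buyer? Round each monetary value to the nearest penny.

Total landed cost: GBP 160430.23

CFR: the seller pays costs through ocean freight to the destination port, but not insurance.
Already in the invoice (seller's account under CFR): inland to port, export clearance, origin terminal — exclude.
CIF value = CFR price + insurance = 69921.92 + 514.82 = 70436.74
Ad valorem component: 70436.74 × 15% = 10565.51
Specific component: 20614 × 3.80 = 78333.20
Import duty = 10565.51 + 78333.20 = 88898.71
Buyer bears: insurance 514.82 + destination terminal 1094.78 + duty 88898.71 = 90508.31
Landed cost = invoice 69921.92 + 90508.31 = 160430.23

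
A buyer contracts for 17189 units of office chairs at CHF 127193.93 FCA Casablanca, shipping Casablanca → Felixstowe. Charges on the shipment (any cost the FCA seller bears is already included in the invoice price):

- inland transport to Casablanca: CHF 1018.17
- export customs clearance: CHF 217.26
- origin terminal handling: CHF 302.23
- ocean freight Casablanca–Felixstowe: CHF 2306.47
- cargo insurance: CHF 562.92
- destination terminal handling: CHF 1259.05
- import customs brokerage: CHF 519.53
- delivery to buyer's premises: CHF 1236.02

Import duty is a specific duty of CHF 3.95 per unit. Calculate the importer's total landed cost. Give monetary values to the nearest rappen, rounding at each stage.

FCA: the seller delivers export-cleared goods to the carrier; the buyer bears costs from that point.
Already in the invoice (seller's account under FCA): inland to port, export clearance — exclude.
CIF value = FCA price + origin terminal + freight + insurance = 127193.93 + 302.23 + 2306.47 + 562.92 = 130365.55
Import duty = 17189 × 3.95 = 67896.55
Buyer bears: origin terminal 302.23 + freight 2306.47 + insurance 562.92 + destination terminal 1259.05 + brokerage 519.53 + delivery 1236.02 + duty 67896.55 = 74082.77
Landed cost = invoice 127193.93 + 74082.77 = 201276.70

Total landed cost: CHF 201276.70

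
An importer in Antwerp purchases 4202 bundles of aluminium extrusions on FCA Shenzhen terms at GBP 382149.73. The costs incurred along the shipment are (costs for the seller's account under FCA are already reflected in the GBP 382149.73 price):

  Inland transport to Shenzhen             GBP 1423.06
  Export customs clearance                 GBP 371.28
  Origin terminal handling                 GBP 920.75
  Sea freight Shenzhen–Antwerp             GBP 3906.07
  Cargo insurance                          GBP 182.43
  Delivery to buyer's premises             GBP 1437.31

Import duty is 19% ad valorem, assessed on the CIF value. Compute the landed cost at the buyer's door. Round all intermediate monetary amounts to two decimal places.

FCA: the seller delivers export-cleared goods to the carrier; the buyer bears costs from that point.
Already in the invoice (seller's account under FCA): inland to port, export clearance — exclude.
CIF value = FCA price + origin terminal + freight + insurance = 382149.73 + 920.75 + 3906.07 + 182.43 = 387158.98
Import duty = 387158.98 × 19% = 73560.21
Buyer bears: origin terminal 920.75 + freight 3906.07 + insurance 182.43 + delivery 1437.31 + duty 73560.21 = 80006.77
Landed cost = invoice 382149.73 + 80006.77 = 462156.50

Total landed cost: GBP 462156.50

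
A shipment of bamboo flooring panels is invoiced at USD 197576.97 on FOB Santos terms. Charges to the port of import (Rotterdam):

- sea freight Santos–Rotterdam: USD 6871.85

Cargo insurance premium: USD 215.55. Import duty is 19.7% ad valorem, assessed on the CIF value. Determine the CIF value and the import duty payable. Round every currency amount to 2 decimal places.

CIF = FOB price + freight + insurance
CIF = 197576.97 + 6871.85 + 215.55 = 204664.37
Import duty = 204664.37 × 19.7% = 40318.88

CIF value: USD 204664.37; import duty: USD 40318.88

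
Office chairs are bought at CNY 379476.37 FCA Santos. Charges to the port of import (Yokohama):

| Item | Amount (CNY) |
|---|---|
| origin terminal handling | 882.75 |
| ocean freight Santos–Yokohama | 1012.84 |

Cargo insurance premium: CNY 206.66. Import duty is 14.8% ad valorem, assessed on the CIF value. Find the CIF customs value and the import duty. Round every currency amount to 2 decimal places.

CIF value: CNY 381578.62; import duty: CNY 56473.64

CIF = FCA price + pre-shipment costs + freight + insurance
CIF = 379476.37 + 882.75 + 1012.84 + 206.66 = 381578.62
Import duty = 381578.62 × 14.8% = 56473.64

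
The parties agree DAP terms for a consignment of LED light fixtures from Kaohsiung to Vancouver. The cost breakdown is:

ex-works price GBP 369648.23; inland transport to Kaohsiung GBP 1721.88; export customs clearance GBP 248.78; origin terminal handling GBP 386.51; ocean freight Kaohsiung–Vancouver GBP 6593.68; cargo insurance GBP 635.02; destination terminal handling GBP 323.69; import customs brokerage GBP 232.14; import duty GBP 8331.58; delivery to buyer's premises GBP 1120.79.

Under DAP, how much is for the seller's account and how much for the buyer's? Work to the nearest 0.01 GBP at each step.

DAP: the seller bears all costs to the named destination except import duty and clearance.
Seller's account: goods 369648.23 + inland to port 1721.88 + export clearance 248.78 + origin terminal 386.51 + freight 6593.68 + insurance 635.02 + destination terminal 323.69 + delivery 1120.79 = 380678.58
Buyer's account: brokerage 232.14 + duty 8331.58 = 8563.72

Seller: GBP 380678.58; buyer: GBP 8563.72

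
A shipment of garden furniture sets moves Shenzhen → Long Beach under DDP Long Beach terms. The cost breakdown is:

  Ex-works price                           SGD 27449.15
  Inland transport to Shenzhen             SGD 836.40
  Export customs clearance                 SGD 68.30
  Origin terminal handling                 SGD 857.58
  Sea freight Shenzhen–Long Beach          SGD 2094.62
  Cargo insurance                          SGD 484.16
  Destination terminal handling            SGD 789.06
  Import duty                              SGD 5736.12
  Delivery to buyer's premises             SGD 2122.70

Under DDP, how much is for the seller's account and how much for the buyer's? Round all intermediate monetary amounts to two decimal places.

DDP: the seller bears all costs including import duty.
Seller's account: goods 27449.15 + inland to port 836.40 + export clearance 68.30 + origin terminal 857.58 + freight 2094.62 + insurance 484.16 + destination terminal 789.06 + duty 5736.12 + delivery 2122.70 = 40438.09
Buyer's account: 0.00

Seller: SGD 40438.09; buyer: SGD 0.00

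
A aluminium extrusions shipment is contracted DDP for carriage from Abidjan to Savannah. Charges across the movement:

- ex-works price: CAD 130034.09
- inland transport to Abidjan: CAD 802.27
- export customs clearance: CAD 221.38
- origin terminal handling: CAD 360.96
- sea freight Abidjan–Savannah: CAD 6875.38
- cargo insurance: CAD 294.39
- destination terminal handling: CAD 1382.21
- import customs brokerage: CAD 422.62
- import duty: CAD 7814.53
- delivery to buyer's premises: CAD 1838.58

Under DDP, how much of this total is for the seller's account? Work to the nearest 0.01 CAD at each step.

Seller's account: CAD 150046.41

DDP: the seller bears all costs including import duty.
Seller's account: goods 130034.09 + inland to port 802.27 + export clearance 221.38 + origin terminal 360.96 + freight 6875.38 + insurance 294.39 + destination terminal 1382.21 + brokerage 422.62 + duty 7814.53 + delivery 1838.58 = 150046.41
Buyer's account: 0.00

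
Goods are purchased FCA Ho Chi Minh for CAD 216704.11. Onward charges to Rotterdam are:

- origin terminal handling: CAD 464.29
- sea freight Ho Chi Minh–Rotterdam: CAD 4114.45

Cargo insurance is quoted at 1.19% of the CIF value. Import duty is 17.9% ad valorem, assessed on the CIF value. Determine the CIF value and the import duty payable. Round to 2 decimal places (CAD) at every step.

CIF value: CAD 223947.83; import duty: CAD 40086.66

Let C be the CIF value. C = FCA price + pre-shipment costs + freight + 1.19% × C
C − 1.19% × C = 216704.11 + 464.29 + 4114.45
0.9881 × C = 221282.85
C = 221282.85 / 0.9881 = 223947.83
Insurance premium = 1.19% × 223947.83 = 2664.98
Import duty = 223947.83 × 17.9% = 40086.66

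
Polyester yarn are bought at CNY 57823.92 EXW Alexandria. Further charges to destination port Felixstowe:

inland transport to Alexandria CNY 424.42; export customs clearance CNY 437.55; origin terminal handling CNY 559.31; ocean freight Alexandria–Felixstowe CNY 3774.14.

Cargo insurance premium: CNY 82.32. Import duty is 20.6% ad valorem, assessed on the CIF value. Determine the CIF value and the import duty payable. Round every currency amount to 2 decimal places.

CIF value: CNY 63101.66; import duty: CNY 12998.94

CIF = EXW price + pre-shipment costs + freight + insurance
CIF = 57823.92 + 424.42 + 437.55 + 559.31 + 3774.14 + 82.32 = 63101.66
Import duty = 63101.66 × 20.6% = 12998.94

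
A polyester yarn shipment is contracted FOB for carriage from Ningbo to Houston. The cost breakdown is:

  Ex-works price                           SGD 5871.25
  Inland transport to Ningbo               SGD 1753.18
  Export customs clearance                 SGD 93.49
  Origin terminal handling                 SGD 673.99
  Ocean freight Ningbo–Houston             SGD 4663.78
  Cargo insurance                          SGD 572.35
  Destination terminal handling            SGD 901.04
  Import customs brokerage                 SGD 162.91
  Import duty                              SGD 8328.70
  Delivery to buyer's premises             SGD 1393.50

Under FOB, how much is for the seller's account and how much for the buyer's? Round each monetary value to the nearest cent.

FOB: the seller bears costs until goods are on board at the origin port; the buyer bears freight, insurance and all costs thereafter.
Seller's account: goods 5871.25 + inland to port 1753.18 + export clearance 93.49 + origin terminal 673.99 = 8391.91
Buyer's account: freight 4663.78 + insurance 572.35 + destination terminal 901.04 + brokerage 162.91 + duty 8328.70 + delivery 1393.50 = 16022.28

Seller: SGD 8391.91; buyer: SGD 16022.28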